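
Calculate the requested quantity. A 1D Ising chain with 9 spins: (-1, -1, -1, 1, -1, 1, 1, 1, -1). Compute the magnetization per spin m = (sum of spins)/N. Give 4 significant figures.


Step 1: Count up spins (+1): 4, down spins (-1): 5
Step 2: Total magnetization M = 4 - 5 = -1
Step 3: m = M/N = -1/9 = -0.1111

-0.1111


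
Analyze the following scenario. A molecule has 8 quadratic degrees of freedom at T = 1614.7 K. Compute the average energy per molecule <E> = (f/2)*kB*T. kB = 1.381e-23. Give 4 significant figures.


Step 1: f/2 = 8/2 = 4
Step 2: kB*T = 1.381e-23 * 1614.7 = 2.23e-20
Step 3: <E> = 4 * 2.23e-20 = 8.92e-20 J

8.92e-20


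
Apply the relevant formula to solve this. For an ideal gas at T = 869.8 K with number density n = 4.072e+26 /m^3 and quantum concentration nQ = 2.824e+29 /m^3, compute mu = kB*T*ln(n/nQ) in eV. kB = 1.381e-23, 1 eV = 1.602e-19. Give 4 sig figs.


Step 1: n/nQ = 4.072e+26/2.824e+29 = 0.001442
Step 2: ln(n/nQ) = -6.542
Step 3: mu = kB*T*ln(n/nQ) = 1.201e-20*-6.542 = -7.858e-20 J
Step 4: Convert to eV: -7.858e-20/1.602e-19 = -0.4905 eV

-0.4905


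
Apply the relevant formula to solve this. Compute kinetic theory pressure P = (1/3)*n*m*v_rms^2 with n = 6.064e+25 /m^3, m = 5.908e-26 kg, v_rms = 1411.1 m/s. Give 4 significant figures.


Step 1: v_rms^2 = 1411.1^2 = 1.991e+06
Step 2: n*m = 6.064e+25*5.908e-26 = 3.583
Step 3: P = (1/3)*3.583*1.991e+06 = 2.378e+06 Pa

2.378e+06


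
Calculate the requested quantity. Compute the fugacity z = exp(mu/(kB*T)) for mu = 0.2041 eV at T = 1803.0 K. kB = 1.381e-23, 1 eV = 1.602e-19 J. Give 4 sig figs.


Step 1: Convert mu to Joules: 0.2041*1.602e-19 = 3.27e-20 J
Step 2: kB*T = 1.381e-23*1803.0 = 2.49e-20 J
Step 3: mu/(kB*T) = 1.313
Step 4: z = exp(1.313) = 3.718

3.718


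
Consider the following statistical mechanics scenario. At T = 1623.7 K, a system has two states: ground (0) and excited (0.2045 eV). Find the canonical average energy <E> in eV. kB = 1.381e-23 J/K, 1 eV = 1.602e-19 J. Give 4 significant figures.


Step 1: beta*E = 0.2045*1.602e-19/(1.381e-23*1623.7) = 1.461
Step 2: exp(-beta*E) = 0.232
Step 3: <E> = 0.2045*0.232/(1+0.232) = 0.03851 eV

0.03851


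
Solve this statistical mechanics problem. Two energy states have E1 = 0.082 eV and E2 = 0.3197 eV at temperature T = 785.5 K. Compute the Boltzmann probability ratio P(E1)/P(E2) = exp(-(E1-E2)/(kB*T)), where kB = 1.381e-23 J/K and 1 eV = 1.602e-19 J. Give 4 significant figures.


Step 1: Compute energy difference dE = E1 - E2 = 0.082 - 0.3197 = -0.2377 eV
Step 2: Convert to Joules: dE_J = -0.2377 * 1.602e-19 = -3.808e-20 J
Step 3: Compute exponent = -dE_J / (kB * T) = -(-3.808e-20) / (1.381e-23 * 785.5) = 3.51
Step 4: P(E1)/P(E2) = exp(3.51) = 33.46

33.46


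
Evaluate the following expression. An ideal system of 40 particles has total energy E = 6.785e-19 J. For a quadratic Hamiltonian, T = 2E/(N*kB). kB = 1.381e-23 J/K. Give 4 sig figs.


Step 1: Numerator = 2*E = 2*6.785e-19 = 1.357e-18 J
Step 2: Denominator = N*kB = 40*1.381e-23 = 5.524e-22
Step 3: T = 1.357e-18 / 5.524e-22 = 2457 K

2457


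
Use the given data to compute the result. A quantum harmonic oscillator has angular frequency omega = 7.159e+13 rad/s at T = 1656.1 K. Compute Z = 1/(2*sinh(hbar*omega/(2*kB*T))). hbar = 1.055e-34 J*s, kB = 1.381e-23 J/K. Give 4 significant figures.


Step 1: Compute x = hbar*omega/(kB*T) = 1.055e-34*7.159e+13/(1.381e-23*1656.1) = 0.3302
Step 2: x/2 = 0.1651
Step 3: sinh(x/2) = 0.1659
Step 4: Z = 1/(2*0.1659) = 3.014

3.014


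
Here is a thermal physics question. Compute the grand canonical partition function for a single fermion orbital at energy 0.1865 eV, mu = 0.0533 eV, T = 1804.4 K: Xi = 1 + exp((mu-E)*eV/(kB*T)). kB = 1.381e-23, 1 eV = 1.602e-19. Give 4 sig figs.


Step 1: (mu - E) = 0.0533 - 0.1865 = -0.1332 eV
Step 2: x = (mu-E)*eV/(kB*T) = -0.1332*1.602e-19/(1.381e-23*1804.4) = -0.8563
Step 3: exp(x) = 0.4247
Step 4: Xi = 1 + 0.4247 = 1.425

1.425


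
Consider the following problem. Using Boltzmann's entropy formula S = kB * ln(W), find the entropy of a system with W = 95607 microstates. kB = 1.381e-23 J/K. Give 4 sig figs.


Step 1: ln(W) = ln(95607) = 11.47
Step 2: S = kB * ln(W) = 1.381e-23 * 11.47
Step 3: S = 1.584e-22 J/K

1.584e-22


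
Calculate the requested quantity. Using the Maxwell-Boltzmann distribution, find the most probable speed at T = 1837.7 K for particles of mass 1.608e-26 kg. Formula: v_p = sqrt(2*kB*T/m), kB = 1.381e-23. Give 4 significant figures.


Step 1: Numerator = 2*kB*T = 2*1.381e-23*1837.7 = 5.076e-20
Step 2: Ratio = 5.076e-20 / 1.608e-26 = 3.157e+06
Step 3: v_p = sqrt(3.157e+06) = 1777 m/s

1777


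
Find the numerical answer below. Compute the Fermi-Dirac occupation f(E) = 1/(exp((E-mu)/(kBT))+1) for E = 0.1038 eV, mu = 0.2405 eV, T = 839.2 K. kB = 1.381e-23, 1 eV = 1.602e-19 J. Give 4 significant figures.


Step 1: (E - mu) = 0.1038 - 0.2405 = -0.1367 eV
Step 2: Convert: (E-mu)*eV = -2.19e-20 J
Step 3: x = (E-mu)*eV/(kB*T) = -1.89
Step 4: f = 1/(exp(-1.89)+1) = 0.8687

0.8687


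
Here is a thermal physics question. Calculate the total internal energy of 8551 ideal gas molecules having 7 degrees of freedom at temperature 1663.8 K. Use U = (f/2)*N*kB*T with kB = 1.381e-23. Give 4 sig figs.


Step 1: f/2 = 7/2 = 3.5
Step 2: N*kB*T = 8551*1.381e-23*1663.8 = 1.965e-16
Step 3: U = 3.5 * 1.965e-16 = 6.877e-16 J

6.877e-16


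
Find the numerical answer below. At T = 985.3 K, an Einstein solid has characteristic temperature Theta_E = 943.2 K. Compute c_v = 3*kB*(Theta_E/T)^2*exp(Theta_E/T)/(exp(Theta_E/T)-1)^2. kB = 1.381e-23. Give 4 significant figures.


Step 1: x = Theta_E/T = 943.2/985.3 = 0.9573
Step 2: x^2 = 0.9164
Step 3: exp(x) = 2.605
Step 4: c_v = 3*1.381e-23*0.9164*2.605/(2.605-1)^2 = 3.841e-23

3.841e-23


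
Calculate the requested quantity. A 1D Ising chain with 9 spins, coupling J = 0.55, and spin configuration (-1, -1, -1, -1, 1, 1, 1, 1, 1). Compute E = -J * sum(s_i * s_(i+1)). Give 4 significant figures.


Step 1: Nearest-neighbor products: 1, 1, 1, -1, 1, 1, 1, 1
Step 2: Sum of products = 6
Step 3: E = -0.55 * 6 = -3.3

-3.3


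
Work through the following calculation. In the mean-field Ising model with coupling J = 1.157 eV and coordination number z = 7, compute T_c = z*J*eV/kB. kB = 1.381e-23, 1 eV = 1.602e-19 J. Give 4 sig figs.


Step 1: z*J = 7*1.157 = 8.099 eV
Step 2: Convert to Joules: 8.099*1.602e-19 = 1.297e-18 J
Step 3: T_c = 1.297e-18 / 1.381e-23 = 9.395e+04 K

9.395e+04


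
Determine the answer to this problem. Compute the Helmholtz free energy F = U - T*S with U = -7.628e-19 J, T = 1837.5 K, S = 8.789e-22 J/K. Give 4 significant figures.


Step 1: T*S = 1837.5 * 8.789e-22 = 1.615e-18 J
Step 2: F = U - T*S = -7.628e-19 - 1.615e-18
Step 3: F = -2.378e-18 J

-2.378e-18


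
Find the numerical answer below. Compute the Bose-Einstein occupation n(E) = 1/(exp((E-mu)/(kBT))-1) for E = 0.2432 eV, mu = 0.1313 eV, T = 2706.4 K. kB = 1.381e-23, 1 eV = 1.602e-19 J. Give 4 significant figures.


Step 1: (E - mu) = 0.1119 eV
Step 2: x = (E-mu)*eV/(kB*T) = 0.1119*1.602e-19/(1.381e-23*2706.4) = 0.4796
Step 3: exp(x) = 1.615
Step 4: n = 1/(exp(x)-1) = 1.625

1.625


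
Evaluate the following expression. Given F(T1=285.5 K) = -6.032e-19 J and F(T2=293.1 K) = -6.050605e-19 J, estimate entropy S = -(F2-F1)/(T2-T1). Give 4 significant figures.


Step 1: dF = F2 - F1 = -6.050605e-19 - (-6.032e-19) = -1.8605e-21 J
Step 2: dT = T2 - T1 = 293.1 - 285.5 = 7.6 K
Step 3: S = -dF/dT = -(-1.8605e-21)/7.6 = 2.448e-22 J/K

2.448e-22


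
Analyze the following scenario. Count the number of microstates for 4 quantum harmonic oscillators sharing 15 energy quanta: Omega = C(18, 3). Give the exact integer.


Step 1: Use binomial coefficient C(18, 3)
Step 2: Numerator = 18! / 15!
Step 3: Denominator = 3!
Step 4: Omega = 816

816


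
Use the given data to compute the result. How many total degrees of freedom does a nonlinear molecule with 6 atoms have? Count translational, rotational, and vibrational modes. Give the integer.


Step 1: Translational DOF = 3
Step 2: Rotational DOF (nonlinear) = 3
Step 3: Vibrational DOF = 3*6 - 6 = 12
Step 4: Total = 3 + 3 + 12 = 18

18


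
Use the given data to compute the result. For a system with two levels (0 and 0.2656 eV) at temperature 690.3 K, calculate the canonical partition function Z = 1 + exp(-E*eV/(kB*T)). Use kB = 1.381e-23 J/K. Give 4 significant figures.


Step 1: Compute beta*E = E*eV/(kB*T) = 0.2656*1.602e-19/(1.381e-23*690.3) = 4.463
Step 2: exp(-beta*E) = exp(-4.463) = 0.01152
Step 3: Z = 1 + 0.01152 = 1.012

1.012


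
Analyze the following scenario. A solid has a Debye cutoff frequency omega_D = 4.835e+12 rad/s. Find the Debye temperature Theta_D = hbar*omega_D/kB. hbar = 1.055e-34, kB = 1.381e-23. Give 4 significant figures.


Step 1: hbar*omega_D = 1.055e-34 * 4.835e+12 = 5.101e-22 J
Step 2: Theta_D = 5.101e-22 / 1.381e-23
Step 3: Theta_D = 36.94 K

36.94


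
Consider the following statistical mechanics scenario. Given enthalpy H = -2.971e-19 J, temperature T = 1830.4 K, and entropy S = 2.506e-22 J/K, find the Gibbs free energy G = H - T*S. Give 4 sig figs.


Step 1: T*S = 1830.4 * 2.506e-22 = 4.587e-19 J
Step 2: G = H - T*S = -2.971e-19 - 4.587e-19
Step 3: G = -7.558e-19 J

-7.558e-19


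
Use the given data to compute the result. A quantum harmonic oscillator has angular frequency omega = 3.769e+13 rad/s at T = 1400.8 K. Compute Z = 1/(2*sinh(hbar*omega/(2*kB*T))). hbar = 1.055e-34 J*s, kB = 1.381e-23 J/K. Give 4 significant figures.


Step 1: Compute x = hbar*omega/(kB*T) = 1.055e-34*3.769e+13/(1.381e-23*1400.8) = 0.2055
Step 2: x/2 = 0.1028
Step 3: sinh(x/2) = 0.103
Step 4: Z = 1/(2*0.103) = 4.857

4.857


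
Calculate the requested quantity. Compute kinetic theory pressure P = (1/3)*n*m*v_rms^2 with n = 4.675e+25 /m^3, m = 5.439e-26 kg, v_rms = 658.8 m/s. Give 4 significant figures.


Step 1: v_rms^2 = 658.8^2 = 4.34e+05
Step 2: n*m = 4.675e+25*5.439e-26 = 2.543
Step 3: P = (1/3)*2.543*4.34e+05 = 3.679e+05 Pa

3.679e+05


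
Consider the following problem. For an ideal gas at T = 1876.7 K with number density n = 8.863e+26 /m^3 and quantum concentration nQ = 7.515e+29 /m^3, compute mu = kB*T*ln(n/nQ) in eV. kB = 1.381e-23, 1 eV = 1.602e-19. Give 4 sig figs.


Step 1: n/nQ = 8.863e+26/7.515e+29 = 0.001179
Step 2: ln(n/nQ) = -6.743
Step 3: mu = kB*T*ln(n/nQ) = 2.592e-20*-6.743 = -1.748e-19 J
Step 4: Convert to eV: -1.748e-19/1.602e-19 = -1.091 eV

-1.091


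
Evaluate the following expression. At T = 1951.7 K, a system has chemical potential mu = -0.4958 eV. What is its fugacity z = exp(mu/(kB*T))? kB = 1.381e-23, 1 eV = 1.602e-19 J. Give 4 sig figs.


Step 1: Convert mu to Joules: -0.4958*1.602e-19 = -7.943e-20 J
Step 2: kB*T = 1.381e-23*1951.7 = 2.695e-20 J
Step 3: mu/(kB*T) = -2.947
Step 4: z = exp(-2.947) = 0.0525

0.0525


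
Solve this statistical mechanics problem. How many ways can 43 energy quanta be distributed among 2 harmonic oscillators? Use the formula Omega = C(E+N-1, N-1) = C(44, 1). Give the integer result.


Step 1: Use binomial coefficient C(44, 1)
Step 2: Numerator = 44! / 43!
Step 3: Denominator = 1!
Step 4: Omega = 44

44


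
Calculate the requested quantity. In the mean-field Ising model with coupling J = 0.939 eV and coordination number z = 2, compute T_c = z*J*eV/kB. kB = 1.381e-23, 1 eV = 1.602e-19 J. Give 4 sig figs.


Step 1: z*J = 2*0.939 = 1.878 eV
Step 2: Convert to Joules: 1.878*1.602e-19 = 3.009e-19 J
Step 3: T_c = 3.009e-19 / 1.381e-23 = 2.179e+04 K

2.179e+04


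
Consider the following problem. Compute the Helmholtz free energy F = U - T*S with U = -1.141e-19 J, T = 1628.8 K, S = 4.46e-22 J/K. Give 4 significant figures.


Step 1: T*S = 1628.8 * 4.46e-22 = 7.264e-19 J
Step 2: F = U - T*S = -1.141e-19 - 7.264e-19
Step 3: F = -8.405e-19 J

-8.405e-19


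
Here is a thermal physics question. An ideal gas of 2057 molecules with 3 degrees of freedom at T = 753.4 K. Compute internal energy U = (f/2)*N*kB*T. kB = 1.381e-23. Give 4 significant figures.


Step 1: f/2 = 3/2 = 1.5
Step 2: N*kB*T = 2057*1.381e-23*753.4 = 2.14e-17
Step 3: U = 1.5 * 2.14e-17 = 3.21e-17 J

3.21e-17


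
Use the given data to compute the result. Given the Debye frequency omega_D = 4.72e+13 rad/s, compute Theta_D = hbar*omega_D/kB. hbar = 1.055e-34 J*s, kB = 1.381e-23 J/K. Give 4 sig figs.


Step 1: hbar*omega_D = 1.055e-34 * 4.72e+13 = 4.98e-21 J
Step 2: Theta_D = 4.98e-21 / 1.381e-23
Step 3: Theta_D = 360.6 K

360.6


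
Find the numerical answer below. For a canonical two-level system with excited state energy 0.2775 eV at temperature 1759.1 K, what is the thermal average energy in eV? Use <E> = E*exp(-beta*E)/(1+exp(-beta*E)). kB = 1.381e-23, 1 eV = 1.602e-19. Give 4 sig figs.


Step 1: beta*E = 0.2775*1.602e-19/(1.381e-23*1759.1) = 1.83
Step 2: exp(-beta*E) = 0.1604
Step 3: <E> = 0.2775*0.1604/(1+0.1604) = 0.03836 eV

0.03836


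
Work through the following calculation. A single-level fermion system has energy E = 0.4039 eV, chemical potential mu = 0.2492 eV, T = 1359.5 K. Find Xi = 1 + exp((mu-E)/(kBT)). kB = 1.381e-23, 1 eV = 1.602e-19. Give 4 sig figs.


Step 1: (mu - E) = 0.2492 - 0.4039 = -0.1547 eV
Step 2: x = (mu-E)*eV/(kB*T) = -0.1547*1.602e-19/(1.381e-23*1359.5) = -1.32
Step 3: exp(x) = 0.2671
Step 4: Xi = 1 + 0.2671 = 1.267

1.267


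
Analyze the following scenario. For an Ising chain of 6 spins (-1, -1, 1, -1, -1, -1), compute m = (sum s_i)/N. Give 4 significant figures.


Step 1: Count up spins (+1): 1, down spins (-1): 5
Step 2: Total magnetization M = 1 - 5 = -4
Step 3: m = M/N = -4/6 = -0.6667

-0.6667


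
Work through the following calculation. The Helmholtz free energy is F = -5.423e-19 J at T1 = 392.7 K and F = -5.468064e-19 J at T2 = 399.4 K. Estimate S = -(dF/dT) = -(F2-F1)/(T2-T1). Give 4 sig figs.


Step 1: dF = F2 - F1 = -5.468064e-19 - (-5.423e-19) = -4.5064e-21 J
Step 2: dT = T2 - T1 = 399.4 - 392.7 = 6.7 K
Step 3: S = -dF/dT = -(-4.5064e-21)/6.7 = 6.726e-22 J/K

6.726e-22


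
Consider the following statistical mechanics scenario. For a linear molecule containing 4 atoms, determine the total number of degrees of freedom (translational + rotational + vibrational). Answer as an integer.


Step 1: Translational DOF = 3
Step 2: Rotational DOF (linear) = 2
Step 3: Vibrational DOF = 3*4 - 5 = 7
Step 4: Total = 3 + 2 + 7 = 12

12


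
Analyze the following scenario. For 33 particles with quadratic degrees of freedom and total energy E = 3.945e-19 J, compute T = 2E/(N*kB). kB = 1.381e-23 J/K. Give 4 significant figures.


Step 1: Numerator = 2*E = 2*3.945e-19 = 7.89e-19 J
Step 2: Denominator = N*kB = 33*1.381e-23 = 4.557e-22
Step 3: T = 7.89e-19 / 4.557e-22 = 1731 K

1731


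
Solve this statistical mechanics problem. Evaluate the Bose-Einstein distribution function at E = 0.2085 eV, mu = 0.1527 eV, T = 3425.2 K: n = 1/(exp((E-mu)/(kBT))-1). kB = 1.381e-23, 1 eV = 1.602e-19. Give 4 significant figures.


Step 1: (E - mu) = 0.0558 eV
Step 2: x = (E-mu)*eV/(kB*T) = 0.0558*1.602e-19/(1.381e-23*3425.2) = 0.189
Step 3: exp(x) = 1.208
Step 4: n = 1/(exp(x)-1) = 4.807

4.807


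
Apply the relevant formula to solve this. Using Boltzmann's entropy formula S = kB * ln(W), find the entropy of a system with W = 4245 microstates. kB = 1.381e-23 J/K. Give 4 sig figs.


Step 1: ln(W) = ln(4245) = 8.353
Step 2: S = kB * ln(W) = 1.381e-23 * 8.353
Step 3: S = 1.154e-22 J/K

1.154e-22


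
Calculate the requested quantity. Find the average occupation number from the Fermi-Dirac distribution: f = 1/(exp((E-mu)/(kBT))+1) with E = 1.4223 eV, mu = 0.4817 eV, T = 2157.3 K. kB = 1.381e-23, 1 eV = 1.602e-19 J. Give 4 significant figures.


Step 1: (E - mu) = 1.4223 - 0.4817 = 0.9406 eV
Step 2: Convert: (E-mu)*eV = 1.507e-19 J
Step 3: x = (E-mu)*eV/(kB*T) = 5.058
Step 4: f = 1/(exp(5.058)+1) = 0.006319

0.006319


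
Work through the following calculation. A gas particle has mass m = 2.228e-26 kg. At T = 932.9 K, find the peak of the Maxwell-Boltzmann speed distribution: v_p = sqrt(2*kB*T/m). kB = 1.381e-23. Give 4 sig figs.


Step 1: Numerator = 2*kB*T = 2*1.381e-23*932.9 = 2.577e-20
Step 2: Ratio = 2.577e-20 / 2.228e-26 = 1.156e+06
Step 3: v_p = sqrt(1.156e+06) = 1075 m/s

1075


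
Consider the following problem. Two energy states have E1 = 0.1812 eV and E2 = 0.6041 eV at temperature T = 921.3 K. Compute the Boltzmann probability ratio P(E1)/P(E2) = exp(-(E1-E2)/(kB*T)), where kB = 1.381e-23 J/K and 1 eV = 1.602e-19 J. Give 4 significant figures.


Step 1: Compute energy difference dE = E1 - E2 = 0.1812 - 0.6041 = -0.4229 eV
Step 2: Convert to Joules: dE_J = -0.4229 * 1.602e-19 = -6.775e-20 J
Step 3: Compute exponent = -dE_J / (kB * T) = -(-6.775e-20) / (1.381e-23 * 921.3) = 5.325
Step 4: P(E1)/P(E2) = exp(5.325) = 205.4

205.4


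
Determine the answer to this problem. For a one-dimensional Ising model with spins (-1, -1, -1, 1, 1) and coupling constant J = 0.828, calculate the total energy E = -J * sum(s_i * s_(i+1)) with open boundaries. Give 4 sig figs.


Step 1: Nearest-neighbor products: 1, 1, -1, 1
Step 2: Sum of products = 2
Step 3: E = -0.828 * 2 = -1.656

-1.656


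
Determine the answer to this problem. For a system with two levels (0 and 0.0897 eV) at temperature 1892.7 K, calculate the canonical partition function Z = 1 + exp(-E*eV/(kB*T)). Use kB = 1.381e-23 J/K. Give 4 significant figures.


Step 1: Compute beta*E = E*eV/(kB*T) = 0.0897*1.602e-19/(1.381e-23*1892.7) = 0.5498
Step 2: exp(-beta*E) = exp(-0.5498) = 0.5771
Step 3: Z = 1 + 0.5771 = 1.577

1.577


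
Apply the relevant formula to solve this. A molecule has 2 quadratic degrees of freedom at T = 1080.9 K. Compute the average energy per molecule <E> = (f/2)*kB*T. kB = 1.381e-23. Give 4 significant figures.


Step 1: f/2 = 2/2 = 1
Step 2: kB*T = 1.381e-23 * 1080.9 = 1.493e-20
Step 3: <E> = 1 * 1.493e-20 = 1.493e-20 J

1.493e-20


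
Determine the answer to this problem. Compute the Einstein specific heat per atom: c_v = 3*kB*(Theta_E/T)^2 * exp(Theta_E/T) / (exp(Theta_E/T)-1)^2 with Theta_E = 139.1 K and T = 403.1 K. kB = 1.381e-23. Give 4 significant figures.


Step 1: x = Theta_E/T = 139.1/403.1 = 0.3451
Step 2: x^2 = 0.1191
Step 3: exp(x) = 1.412
Step 4: c_v = 3*1.381e-23*0.1191*1.412/(1.412-1)^2 = 4.102e-23

4.102e-23


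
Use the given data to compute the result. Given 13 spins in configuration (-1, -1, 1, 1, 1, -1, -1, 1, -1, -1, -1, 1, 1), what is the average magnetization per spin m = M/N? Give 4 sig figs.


Step 1: Count up spins (+1): 6, down spins (-1): 7
Step 2: Total magnetization M = 6 - 7 = -1
Step 3: m = M/N = -1/13 = -0.07692

-0.07692


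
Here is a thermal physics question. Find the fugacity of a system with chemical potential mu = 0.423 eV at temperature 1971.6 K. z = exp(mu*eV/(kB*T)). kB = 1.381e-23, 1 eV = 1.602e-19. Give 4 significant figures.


Step 1: Convert mu to Joules: 0.423*1.602e-19 = 6.776e-20 J
Step 2: kB*T = 1.381e-23*1971.6 = 2.723e-20 J
Step 3: mu/(kB*T) = 2.489
Step 4: z = exp(2.489) = 12.05

12.05


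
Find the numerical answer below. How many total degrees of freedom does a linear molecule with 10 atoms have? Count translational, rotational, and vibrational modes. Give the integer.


Step 1: Translational DOF = 3
Step 2: Rotational DOF (linear) = 2
Step 3: Vibrational DOF = 3*10 - 5 = 25
Step 4: Total = 3 + 2 + 25 = 30

30


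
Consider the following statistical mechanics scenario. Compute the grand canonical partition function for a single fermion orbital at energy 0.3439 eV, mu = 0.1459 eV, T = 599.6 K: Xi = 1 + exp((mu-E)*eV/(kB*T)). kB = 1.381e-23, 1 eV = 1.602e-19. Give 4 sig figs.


Step 1: (mu - E) = 0.1459 - 0.3439 = -0.198 eV
Step 2: x = (mu-E)*eV/(kB*T) = -0.198*1.602e-19/(1.381e-23*599.6) = -3.831
Step 3: exp(x) = 0.0217
Step 4: Xi = 1 + 0.0217 = 1.022

1.022


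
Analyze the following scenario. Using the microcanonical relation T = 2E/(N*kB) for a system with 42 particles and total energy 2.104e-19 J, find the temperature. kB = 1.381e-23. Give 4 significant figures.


Step 1: Numerator = 2*E = 2*2.104e-19 = 4.208e-19 J
Step 2: Denominator = N*kB = 42*1.381e-23 = 5.8e-22
Step 3: T = 4.208e-19 / 5.8e-22 = 725.5 K

725.5


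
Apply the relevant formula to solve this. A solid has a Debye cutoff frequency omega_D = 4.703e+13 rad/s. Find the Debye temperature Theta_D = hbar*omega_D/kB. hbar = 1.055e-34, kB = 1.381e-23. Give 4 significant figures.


Step 1: hbar*omega_D = 1.055e-34 * 4.703e+13 = 4.962e-21 J
Step 2: Theta_D = 4.962e-21 / 1.381e-23
Step 3: Theta_D = 359.3 K

359.3


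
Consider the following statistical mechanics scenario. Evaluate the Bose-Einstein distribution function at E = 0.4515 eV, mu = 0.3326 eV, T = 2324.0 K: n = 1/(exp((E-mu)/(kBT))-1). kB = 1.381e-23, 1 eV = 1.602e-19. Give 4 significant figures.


Step 1: (E - mu) = 0.1189 eV
Step 2: x = (E-mu)*eV/(kB*T) = 0.1189*1.602e-19/(1.381e-23*2324.0) = 0.5935
Step 3: exp(x) = 1.81
Step 4: n = 1/(exp(x)-1) = 1.234

1.234


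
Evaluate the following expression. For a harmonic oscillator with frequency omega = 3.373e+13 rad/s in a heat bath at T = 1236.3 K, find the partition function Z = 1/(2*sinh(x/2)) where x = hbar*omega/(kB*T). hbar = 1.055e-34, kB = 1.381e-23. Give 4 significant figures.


Step 1: Compute x = hbar*omega/(kB*T) = 1.055e-34*3.373e+13/(1.381e-23*1236.3) = 0.2084
Step 2: x/2 = 0.1042
Step 3: sinh(x/2) = 0.1044
Step 4: Z = 1/(2*0.1044) = 4.789

4.789


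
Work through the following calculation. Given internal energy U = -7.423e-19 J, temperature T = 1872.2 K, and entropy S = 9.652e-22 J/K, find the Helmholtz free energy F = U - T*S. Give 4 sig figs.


Step 1: T*S = 1872.2 * 9.652e-22 = 1.807e-18 J
Step 2: F = U - T*S = -7.423e-19 - 1.807e-18
Step 3: F = -2.549e-18 J

-2.549e-18


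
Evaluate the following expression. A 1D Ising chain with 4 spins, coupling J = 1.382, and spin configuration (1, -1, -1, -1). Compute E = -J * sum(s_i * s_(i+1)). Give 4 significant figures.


Step 1: Nearest-neighbor products: -1, 1, 1
Step 2: Sum of products = 1
Step 3: E = -1.382 * 1 = -1.382

-1.382


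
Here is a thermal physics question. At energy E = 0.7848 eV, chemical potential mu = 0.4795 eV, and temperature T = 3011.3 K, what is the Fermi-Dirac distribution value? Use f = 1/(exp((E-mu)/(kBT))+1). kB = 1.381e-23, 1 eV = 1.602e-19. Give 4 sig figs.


Step 1: (E - mu) = 0.7848 - 0.4795 = 0.3053 eV
Step 2: Convert: (E-mu)*eV = 4.891e-20 J
Step 3: x = (E-mu)*eV/(kB*T) = 1.176
Step 4: f = 1/(exp(1.176)+1) = 0.2358

0.2358


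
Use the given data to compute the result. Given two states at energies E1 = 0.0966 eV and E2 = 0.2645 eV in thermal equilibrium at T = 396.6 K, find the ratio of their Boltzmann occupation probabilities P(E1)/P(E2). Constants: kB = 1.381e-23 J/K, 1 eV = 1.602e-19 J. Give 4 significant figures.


Step 1: Compute energy difference dE = E1 - E2 = 0.0966 - 0.2645 = -0.1679 eV
Step 2: Convert to Joules: dE_J = -0.1679 * 1.602e-19 = -2.69e-20 J
Step 3: Compute exponent = -dE_J / (kB * T) = -(-2.69e-20) / (1.381e-23 * 396.6) = 4.911
Step 4: P(E1)/P(E2) = exp(4.911) = 135.8

135.8


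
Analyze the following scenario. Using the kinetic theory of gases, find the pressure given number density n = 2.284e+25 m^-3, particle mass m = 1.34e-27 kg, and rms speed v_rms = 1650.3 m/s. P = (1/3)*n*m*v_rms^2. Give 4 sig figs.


Step 1: v_rms^2 = 1650.3^2 = 2.723e+06
Step 2: n*m = 2.284e+25*1.34e-27 = 0.03061
Step 3: P = (1/3)*0.03061*2.723e+06 = 2.778e+04 Pa

2.778e+04


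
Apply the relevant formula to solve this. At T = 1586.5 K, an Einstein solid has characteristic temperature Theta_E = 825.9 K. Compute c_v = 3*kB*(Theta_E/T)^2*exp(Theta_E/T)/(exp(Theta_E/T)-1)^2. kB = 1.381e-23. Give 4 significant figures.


Step 1: x = Theta_E/T = 825.9/1586.5 = 0.5206
Step 2: x^2 = 0.271
Step 3: exp(x) = 1.683
Step 4: c_v = 3*1.381e-23*0.271*1.683/(1.683-1)^2 = 4.051e-23

4.051e-23


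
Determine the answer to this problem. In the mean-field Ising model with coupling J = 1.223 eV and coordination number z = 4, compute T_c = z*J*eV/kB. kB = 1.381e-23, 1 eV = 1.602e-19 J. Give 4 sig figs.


Step 1: z*J = 4*1.223 = 4.892 eV
Step 2: Convert to Joules: 4.892*1.602e-19 = 7.837e-19 J
Step 3: T_c = 7.837e-19 / 1.381e-23 = 5.675e+04 K

5.675e+04


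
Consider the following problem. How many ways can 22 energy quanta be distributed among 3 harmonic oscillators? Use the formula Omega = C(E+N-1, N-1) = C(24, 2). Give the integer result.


Step 1: Use binomial coefficient C(24, 2)
Step 2: Numerator = 24! / 22!
Step 3: Denominator = 2!
Step 4: Omega = 276

276


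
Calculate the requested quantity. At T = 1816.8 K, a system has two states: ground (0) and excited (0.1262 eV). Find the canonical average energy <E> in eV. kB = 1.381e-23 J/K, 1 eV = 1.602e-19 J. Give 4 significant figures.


Step 1: beta*E = 0.1262*1.602e-19/(1.381e-23*1816.8) = 0.8058
Step 2: exp(-beta*E) = 0.4467
Step 3: <E> = 0.1262*0.4467/(1+0.4467) = 0.03897 eV

0.03897


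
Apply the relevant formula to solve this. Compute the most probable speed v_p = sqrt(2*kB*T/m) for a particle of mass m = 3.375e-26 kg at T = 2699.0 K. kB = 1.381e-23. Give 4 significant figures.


Step 1: Numerator = 2*kB*T = 2*1.381e-23*2699.0 = 7.455e-20
Step 2: Ratio = 7.455e-20 / 3.375e-26 = 2.209e+06
Step 3: v_p = sqrt(2.209e+06) = 1486 m/s

1486


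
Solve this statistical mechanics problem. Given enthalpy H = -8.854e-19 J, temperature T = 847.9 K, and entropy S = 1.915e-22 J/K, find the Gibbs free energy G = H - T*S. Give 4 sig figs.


Step 1: T*S = 847.9 * 1.915e-22 = 1.624e-19 J
Step 2: G = H - T*S = -8.854e-19 - 1.624e-19
Step 3: G = -1.048e-18 J

-1.048e-18


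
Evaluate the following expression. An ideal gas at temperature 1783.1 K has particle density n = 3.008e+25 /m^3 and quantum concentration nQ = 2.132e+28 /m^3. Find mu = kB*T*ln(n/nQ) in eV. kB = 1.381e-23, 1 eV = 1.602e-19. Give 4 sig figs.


Step 1: n/nQ = 3.008e+25/2.132e+28 = 0.001411
Step 2: ln(n/nQ) = -6.564
Step 3: mu = kB*T*ln(n/nQ) = 2.462e-20*-6.564 = -1.616e-19 J
Step 4: Convert to eV: -1.616e-19/1.602e-19 = -1.009 eV

-1.009


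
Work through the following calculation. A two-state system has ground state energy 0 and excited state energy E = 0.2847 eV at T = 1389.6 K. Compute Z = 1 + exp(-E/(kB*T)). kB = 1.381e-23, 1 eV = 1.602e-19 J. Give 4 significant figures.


Step 1: Compute beta*E = E*eV/(kB*T) = 0.2847*1.602e-19/(1.381e-23*1389.6) = 2.377
Step 2: exp(-beta*E) = exp(-2.377) = 0.09286
Step 3: Z = 1 + 0.09286 = 1.093

1.093


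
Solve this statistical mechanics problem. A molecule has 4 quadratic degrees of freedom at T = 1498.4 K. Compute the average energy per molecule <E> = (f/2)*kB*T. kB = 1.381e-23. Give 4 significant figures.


Step 1: f/2 = 4/2 = 2
Step 2: kB*T = 1.381e-23 * 1498.4 = 2.069e-20
Step 3: <E> = 2 * 2.069e-20 = 4.139e-20 J

4.139e-20


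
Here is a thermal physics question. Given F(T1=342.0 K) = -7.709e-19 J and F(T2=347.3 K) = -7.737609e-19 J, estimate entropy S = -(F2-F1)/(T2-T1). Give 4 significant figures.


Step 1: dF = F2 - F1 = -7.737609e-19 - (-7.709e-19) = -2.8609e-21 J
Step 2: dT = T2 - T1 = 347.3 - 342.0 = 5.3 K
Step 3: S = -dF/dT = -(-2.8609e-21)/5.3 = 5.398e-22 J/K

5.398e-22


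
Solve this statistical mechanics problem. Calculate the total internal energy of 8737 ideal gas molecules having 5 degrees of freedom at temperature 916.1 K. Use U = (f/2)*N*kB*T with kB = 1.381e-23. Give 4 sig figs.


Step 1: f/2 = 5/2 = 2.5
Step 2: N*kB*T = 8737*1.381e-23*916.1 = 1.105e-16
Step 3: U = 2.5 * 1.105e-16 = 2.763e-16 J

2.763e-16


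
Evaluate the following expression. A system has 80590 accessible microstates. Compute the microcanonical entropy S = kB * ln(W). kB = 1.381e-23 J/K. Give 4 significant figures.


Step 1: ln(W) = ln(80590) = 11.3
Step 2: S = kB * ln(W) = 1.381e-23 * 11.3
Step 3: S = 1.56e-22 J/K

1.56e-22


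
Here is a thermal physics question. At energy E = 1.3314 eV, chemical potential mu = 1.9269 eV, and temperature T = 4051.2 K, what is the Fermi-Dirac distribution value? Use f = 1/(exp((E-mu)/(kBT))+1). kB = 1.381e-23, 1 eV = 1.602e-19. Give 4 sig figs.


Step 1: (E - mu) = 1.3314 - 1.9269 = -0.5955 eV
Step 2: Convert: (E-mu)*eV = -9.54e-20 J
Step 3: x = (E-mu)*eV/(kB*T) = -1.705
Step 4: f = 1/(exp(-1.705)+1) = 0.8462

0.8462


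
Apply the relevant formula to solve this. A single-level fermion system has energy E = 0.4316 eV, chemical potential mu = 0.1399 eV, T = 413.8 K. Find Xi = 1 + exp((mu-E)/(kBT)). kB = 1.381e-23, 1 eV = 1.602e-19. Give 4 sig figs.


Step 1: (mu - E) = 0.1399 - 0.4316 = -0.2917 eV
Step 2: x = (mu-E)*eV/(kB*T) = -0.2917*1.602e-19/(1.381e-23*413.8) = -8.177
Step 3: exp(x) = 0.0002809
Step 4: Xi = 1 + 0.0002809 = 1

1


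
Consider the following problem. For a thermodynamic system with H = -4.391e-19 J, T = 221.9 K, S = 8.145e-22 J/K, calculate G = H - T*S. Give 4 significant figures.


Step 1: T*S = 221.9 * 8.145e-22 = 1.807e-19 J
Step 2: G = H - T*S = -4.391e-19 - 1.807e-19
Step 3: G = -6.198e-19 J

-6.198e-19


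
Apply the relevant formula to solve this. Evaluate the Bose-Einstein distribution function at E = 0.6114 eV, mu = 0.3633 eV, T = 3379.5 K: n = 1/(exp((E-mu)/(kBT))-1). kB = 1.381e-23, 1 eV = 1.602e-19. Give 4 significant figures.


Step 1: (E - mu) = 0.2481 eV
Step 2: x = (E-mu)*eV/(kB*T) = 0.2481*1.602e-19/(1.381e-23*3379.5) = 0.8516
Step 3: exp(x) = 2.343
Step 4: n = 1/(exp(x)-1) = 0.7444

0.7444


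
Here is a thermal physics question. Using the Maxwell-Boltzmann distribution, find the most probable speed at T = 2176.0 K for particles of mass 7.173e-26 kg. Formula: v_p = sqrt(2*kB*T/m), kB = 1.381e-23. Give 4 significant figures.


Step 1: Numerator = 2*kB*T = 2*1.381e-23*2176.0 = 6.01e-20
Step 2: Ratio = 6.01e-20 / 7.173e-26 = 8.379e+05
Step 3: v_p = sqrt(8.379e+05) = 915.4 m/s

915.4


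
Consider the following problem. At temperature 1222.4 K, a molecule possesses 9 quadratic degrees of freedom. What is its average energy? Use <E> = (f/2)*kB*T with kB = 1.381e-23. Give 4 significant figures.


Step 1: f/2 = 9/2 = 4.5
Step 2: kB*T = 1.381e-23 * 1222.4 = 1.688e-20
Step 3: <E> = 4.5 * 1.688e-20 = 7.597e-20 J

7.597e-20


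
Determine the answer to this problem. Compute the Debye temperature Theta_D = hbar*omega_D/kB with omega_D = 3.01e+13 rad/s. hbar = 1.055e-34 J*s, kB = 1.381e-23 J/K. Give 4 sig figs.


Step 1: hbar*omega_D = 1.055e-34 * 3.01e+13 = 3.176e-21 J
Step 2: Theta_D = 3.176e-21 / 1.381e-23
Step 3: Theta_D = 229.9 K

229.9


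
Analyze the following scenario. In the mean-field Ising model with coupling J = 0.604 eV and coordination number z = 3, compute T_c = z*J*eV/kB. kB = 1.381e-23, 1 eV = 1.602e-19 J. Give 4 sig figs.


Step 1: z*J = 3*0.604 = 1.812 eV
Step 2: Convert to Joules: 1.812*1.602e-19 = 2.903e-19 J
Step 3: T_c = 2.903e-19 / 1.381e-23 = 2.102e+04 K

2.102e+04


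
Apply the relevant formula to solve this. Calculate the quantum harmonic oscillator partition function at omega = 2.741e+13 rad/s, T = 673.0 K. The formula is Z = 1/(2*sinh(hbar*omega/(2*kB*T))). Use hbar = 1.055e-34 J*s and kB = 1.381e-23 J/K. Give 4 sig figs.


Step 1: Compute x = hbar*omega/(kB*T) = 1.055e-34*2.741e+13/(1.381e-23*673.0) = 0.3111
Step 2: x/2 = 0.1556
Step 3: sinh(x/2) = 0.1562
Step 4: Z = 1/(2*0.1562) = 3.201

3.201


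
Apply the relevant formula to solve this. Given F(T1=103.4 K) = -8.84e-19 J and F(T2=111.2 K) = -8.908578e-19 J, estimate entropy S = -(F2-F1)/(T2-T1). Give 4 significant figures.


Step 1: dF = F2 - F1 = -8.908578e-19 - (-8.84e-19) = -6.8578e-21 J
Step 2: dT = T2 - T1 = 111.2 - 103.4 = 7.8 K
Step 3: S = -dF/dT = -(-6.8578e-21)/7.8 = 8.792e-22 J/K

8.792e-22


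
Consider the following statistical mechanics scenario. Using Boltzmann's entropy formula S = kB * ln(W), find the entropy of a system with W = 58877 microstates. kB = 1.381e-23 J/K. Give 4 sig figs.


Step 1: ln(W) = ln(58877) = 10.98
Step 2: S = kB * ln(W) = 1.381e-23 * 10.98
Step 3: S = 1.517e-22 J/K

1.517e-22


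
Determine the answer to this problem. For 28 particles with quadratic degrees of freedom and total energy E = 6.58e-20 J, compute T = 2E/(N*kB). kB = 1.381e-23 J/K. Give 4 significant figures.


Step 1: Numerator = 2*E = 2*6.58e-20 = 1.316e-19 J
Step 2: Denominator = N*kB = 28*1.381e-23 = 3.867e-22
Step 3: T = 1.316e-19 / 3.867e-22 = 340.3 K

340.3


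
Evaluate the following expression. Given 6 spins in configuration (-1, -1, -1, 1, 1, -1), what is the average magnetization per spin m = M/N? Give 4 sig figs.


Step 1: Count up spins (+1): 2, down spins (-1): 4
Step 2: Total magnetization M = 2 - 4 = -2
Step 3: m = M/N = -2/6 = -0.3333

-0.3333


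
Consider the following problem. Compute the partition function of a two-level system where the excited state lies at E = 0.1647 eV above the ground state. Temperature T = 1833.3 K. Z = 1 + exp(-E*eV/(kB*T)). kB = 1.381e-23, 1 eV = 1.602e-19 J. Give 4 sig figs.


Step 1: Compute beta*E = E*eV/(kB*T) = 0.1647*1.602e-19/(1.381e-23*1833.3) = 1.042
Step 2: exp(-beta*E) = exp(-1.042) = 0.3527
Step 3: Z = 1 + 0.3527 = 1.353

1.353


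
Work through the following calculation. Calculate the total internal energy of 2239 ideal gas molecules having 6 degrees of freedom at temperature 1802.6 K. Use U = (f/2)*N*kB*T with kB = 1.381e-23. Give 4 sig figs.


Step 1: f/2 = 6/2 = 3.0
Step 2: N*kB*T = 2239*1.381e-23*1802.6 = 5.574e-17
Step 3: U = 3.0 * 5.574e-17 = 1.672e-16 J

1.672e-16


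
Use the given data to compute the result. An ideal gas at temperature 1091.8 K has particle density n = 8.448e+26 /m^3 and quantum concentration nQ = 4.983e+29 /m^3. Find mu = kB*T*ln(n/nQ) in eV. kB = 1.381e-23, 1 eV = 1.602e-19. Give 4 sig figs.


Step 1: n/nQ = 8.448e+26/4.983e+29 = 0.001695
Step 2: ln(n/nQ) = -6.38
Step 3: mu = kB*T*ln(n/nQ) = 1.508e-20*-6.38 = -9.619e-20 J
Step 4: Convert to eV: -9.619e-20/1.602e-19 = -0.6005 eV

-0.6005


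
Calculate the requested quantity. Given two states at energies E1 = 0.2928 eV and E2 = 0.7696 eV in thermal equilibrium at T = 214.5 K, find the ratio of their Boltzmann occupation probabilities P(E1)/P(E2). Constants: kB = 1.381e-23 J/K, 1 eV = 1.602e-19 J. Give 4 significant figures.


Step 1: Compute energy difference dE = E1 - E2 = 0.2928 - 0.7696 = -0.4768 eV
Step 2: Convert to Joules: dE_J = -0.4768 * 1.602e-19 = -7.638e-20 J
Step 3: Compute exponent = -dE_J / (kB * T) = -(-7.638e-20) / (1.381e-23 * 214.5) = 25.79
Step 4: P(E1)/P(E2) = exp(25.79) = 1.58e+11

1.58e+11


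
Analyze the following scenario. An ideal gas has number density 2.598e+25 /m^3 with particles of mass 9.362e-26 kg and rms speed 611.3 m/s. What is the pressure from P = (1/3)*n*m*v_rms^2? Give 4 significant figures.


Step 1: v_rms^2 = 611.3^2 = 3.737e+05
Step 2: n*m = 2.598e+25*9.362e-26 = 2.432
Step 3: P = (1/3)*2.432*3.737e+05 = 3.03e+05 Pa

3.03e+05


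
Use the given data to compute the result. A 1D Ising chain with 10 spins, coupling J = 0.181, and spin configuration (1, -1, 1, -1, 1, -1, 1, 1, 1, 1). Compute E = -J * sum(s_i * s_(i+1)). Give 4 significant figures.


Step 1: Nearest-neighbor products: -1, -1, -1, -1, -1, -1, 1, 1, 1
Step 2: Sum of products = -3
Step 3: E = -0.181 * -3 = 0.543

0.543


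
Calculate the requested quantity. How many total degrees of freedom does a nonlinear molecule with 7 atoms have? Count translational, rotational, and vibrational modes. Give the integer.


Step 1: Translational DOF = 3
Step 2: Rotational DOF (nonlinear) = 3
Step 3: Vibrational DOF = 3*7 - 6 = 15
Step 4: Total = 3 + 3 + 15 = 21

21


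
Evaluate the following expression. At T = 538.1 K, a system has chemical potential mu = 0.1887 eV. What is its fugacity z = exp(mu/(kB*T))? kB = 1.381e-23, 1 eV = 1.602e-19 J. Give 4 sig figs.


Step 1: Convert mu to Joules: 0.1887*1.602e-19 = 3.023e-20 J
Step 2: kB*T = 1.381e-23*538.1 = 7.431e-21 J
Step 3: mu/(kB*T) = 4.068
Step 4: z = exp(4.068) = 58.44

58.44


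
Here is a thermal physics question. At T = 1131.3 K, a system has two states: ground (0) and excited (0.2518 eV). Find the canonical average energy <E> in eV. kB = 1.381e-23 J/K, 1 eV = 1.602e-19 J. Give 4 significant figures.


Step 1: beta*E = 0.2518*1.602e-19/(1.381e-23*1131.3) = 2.582
Step 2: exp(-beta*E) = 0.07563
Step 3: <E> = 0.2518*0.07563/(1+0.07563) = 0.0177 eV

0.0177


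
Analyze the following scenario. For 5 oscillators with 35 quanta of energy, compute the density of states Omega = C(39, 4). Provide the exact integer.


Step 1: Use binomial coefficient C(39, 4)
Step 2: Numerator = 39! / 35!
Step 3: Denominator = 4!
Step 4: Omega = 82251

82251


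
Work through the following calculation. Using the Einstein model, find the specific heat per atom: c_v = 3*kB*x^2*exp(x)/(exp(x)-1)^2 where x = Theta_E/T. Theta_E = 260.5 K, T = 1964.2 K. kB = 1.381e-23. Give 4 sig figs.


Step 1: x = Theta_E/T = 260.5/1964.2 = 0.1326
Step 2: x^2 = 0.01759
Step 3: exp(x) = 1.142
Step 4: c_v = 3*1.381e-23*0.01759*1.142/(1.142-1)^2 = 4.137e-23

4.137e-23


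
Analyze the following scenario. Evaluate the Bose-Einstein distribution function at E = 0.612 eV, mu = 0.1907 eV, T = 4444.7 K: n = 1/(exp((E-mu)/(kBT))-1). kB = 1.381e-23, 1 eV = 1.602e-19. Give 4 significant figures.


Step 1: (E - mu) = 0.4213 eV
Step 2: x = (E-mu)*eV/(kB*T) = 0.4213*1.602e-19/(1.381e-23*4444.7) = 1.1
Step 3: exp(x) = 3.003
Step 4: n = 1/(exp(x)-1) = 0.4993

0.4993


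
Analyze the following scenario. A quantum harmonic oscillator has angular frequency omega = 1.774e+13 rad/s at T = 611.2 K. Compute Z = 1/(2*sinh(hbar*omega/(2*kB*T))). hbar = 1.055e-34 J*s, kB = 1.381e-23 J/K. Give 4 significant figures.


Step 1: Compute x = hbar*omega/(kB*T) = 1.055e-34*1.774e+13/(1.381e-23*611.2) = 0.2217
Step 2: x/2 = 0.1109
Step 3: sinh(x/2) = 0.1111
Step 4: Z = 1/(2*0.1111) = 4.501

4.501


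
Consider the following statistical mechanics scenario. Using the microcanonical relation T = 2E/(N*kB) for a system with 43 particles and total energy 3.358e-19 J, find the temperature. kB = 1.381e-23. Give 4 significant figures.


Step 1: Numerator = 2*E = 2*3.358e-19 = 6.716e-19 J
Step 2: Denominator = N*kB = 43*1.381e-23 = 5.938e-22
Step 3: T = 6.716e-19 / 5.938e-22 = 1131 K

1131


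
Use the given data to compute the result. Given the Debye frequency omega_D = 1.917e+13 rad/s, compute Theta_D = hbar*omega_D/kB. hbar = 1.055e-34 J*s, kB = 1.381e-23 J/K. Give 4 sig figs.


Step 1: hbar*omega_D = 1.055e-34 * 1.917e+13 = 2.022e-21 J
Step 2: Theta_D = 2.022e-21 / 1.381e-23
Step 3: Theta_D = 146.4 K

146.4


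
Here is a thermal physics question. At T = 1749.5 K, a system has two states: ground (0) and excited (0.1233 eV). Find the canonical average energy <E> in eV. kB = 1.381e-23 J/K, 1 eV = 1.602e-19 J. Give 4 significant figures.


Step 1: beta*E = 0.1233*1.602e-19/(1.381e-23*1749.5) = 0.8176
Step 2: exp(-beta*E) = 0.4415
Step 3: <E> = 0.1233*0.4415/(1+0.4415) = 0.03776 eV

0.03776


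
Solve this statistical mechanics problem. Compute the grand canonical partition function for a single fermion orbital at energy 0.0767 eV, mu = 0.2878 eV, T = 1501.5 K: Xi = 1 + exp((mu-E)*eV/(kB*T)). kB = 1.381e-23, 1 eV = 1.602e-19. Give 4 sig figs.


Step 1: (mu - E) = 0.2878 - 0.0767 = 0.2111 eV
Step 2: x = (mu-E)*eV/(kB*T) = 0.2111*1.602e-19/(1.381e-23*1501.5) = 1.631
Step 3: exp(x) = 5.109
Step 4: Xi = 1 + 5.109 = 6.109

6.109


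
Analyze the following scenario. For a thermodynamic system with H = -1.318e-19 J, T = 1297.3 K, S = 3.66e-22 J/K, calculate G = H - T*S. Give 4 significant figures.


Step 1: T*S = 1297.3 * 3.66e-22 = 4.748e-19 J
Step 2: G = H - T*S = -1.318e-19 - 4.748e-19
Step 3: G = -6.066e-19 J

-6.066e-19


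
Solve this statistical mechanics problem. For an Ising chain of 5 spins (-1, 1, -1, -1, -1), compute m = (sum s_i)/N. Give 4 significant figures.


Step 1: Count up spins (+1): 1, down spins (-1): 4
Step 2: Total magnetization M = 1 - 4 = -3
Step 3: m = M/N = -3/5 = -0.6

-0.6
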